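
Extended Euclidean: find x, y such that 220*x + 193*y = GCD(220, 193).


Tabular extended Euclidean (each row: r = 220*s + 193*t):
r=220, s=1, t=0
r=193, s=0, t=1
q=1: r=27, s=1, t=-1   [220*(1) + 193*(-1) = 27]
q=7: r=4, s=-7, t=8   [220*(-7) + 193*(8) = 4]
q=6: r=3, s=43, t=-49   [220*(43) + 193*(-49) = 3]
q=1: r=1, s=-50, t=57   [220*(-50) + 193*(57) = 1]
q=3: r=0, s=193, t=-220   [220*(193) + 193*(-220) = 0]
GCD = 1; from the row with r=1: x=-50, y=57
Check: 220*(-50) + 193*(57) = -11000 + 11001 = 1

GCD = 1, x = -50, y = 57


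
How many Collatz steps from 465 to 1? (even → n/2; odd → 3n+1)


465 → 1396 → 698 → 349 → 1048 → 524 → 262 → 131 → 394 → 197 → 592 → 296 → 148 → 74 → 37 → 112 → 56 → 28 → 14 → 7 → 22 → 11 → 34 → 17 → 52 → 26 → 13 → 40 → 20 → 10 → 5 → 16 → 8 → 4 → 2 → 1
Total steps = 35

35 steps


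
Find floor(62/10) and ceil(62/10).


62/10 = 6.2000
floor = 6
ceil = 7

floor = 6, ceil = 7


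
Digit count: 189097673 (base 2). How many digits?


189097673 in base 2 = 1011010001010110011011001001
Number of digits = 28

28 digits (base 2)


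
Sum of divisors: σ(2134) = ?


Divisors of 2134: 1, 2, 11, 22, 97, 194, 1067, 2134
Sum = 1 + 2 + 11 + 22 + 97 + 194 + 1067 + 2134 = 3528

σ(2134) = 3528


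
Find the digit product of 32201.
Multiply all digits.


3 × 2 × 2 × 0 × 1 = 0


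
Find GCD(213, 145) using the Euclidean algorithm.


213 = 1 * 145 + 68
145 = 2 * 68 + 9
68 = 7 * 9 + 5
9 = 1 * 5 + 4
5 = 1 * 4 + 1
4 = 4 * 1 + 0
GCD = 1


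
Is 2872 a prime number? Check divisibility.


2872 / 2 = 1436 (exact division)
2872 is NOT prime.

No, 2872 is not prime


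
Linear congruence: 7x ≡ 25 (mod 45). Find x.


GCD(7, 45) = 1, unique solution
a^(-1) mod 45 = 13
x = 13 * 25 mod 45 = 10

x ≡ 10 (mod 45)


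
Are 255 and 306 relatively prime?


Euclidean algorithm:
306 = 1 * 255 + 51
255 = 5 * 51 + 0
GCD(255, 306) = 51

No, not coprime (GCD = 51)


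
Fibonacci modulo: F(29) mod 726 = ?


F(k) mod 726 for k=1..29:
1, 1, 2, 3, 5, 8, 13, 21, 34, 55, 89, 144, 233, 377, 610, 261, 145, 406, 551, 231, 56, 287, 343, 630, 247, 151, 398, 549, 221
F(29) mod 726 = 221


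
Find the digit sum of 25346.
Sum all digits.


2 + 5 + 3 + 4 + 6 = 20


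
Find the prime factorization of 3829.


3829 / 7 = 547
547 / 547 = 1
3829 = 7 × 547


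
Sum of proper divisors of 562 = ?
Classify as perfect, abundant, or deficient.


Proper divisors: 1, 2, 281
Sum = 1 + 2 + 281 = 284
284 < 562 → deficient

s(562) = 284 (deficient)


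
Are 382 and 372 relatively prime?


Euclidean algorithm:
382 = 1 * 372 + 10
372 = 37 * 10 + 2
10 = 5 * 2 + 0
GCD(382, 372) = 2

No, not coprime (GCD = 2)


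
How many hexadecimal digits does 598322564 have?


598322564 in base 16 = 23A9AD84
Number of digits = 8

8 digits (base 16)


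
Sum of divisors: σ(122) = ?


Divisors of 122: 1, 2, 61, 122
Sum = 1 + 2 + 61 + 122 = 186

σ(122) = 186


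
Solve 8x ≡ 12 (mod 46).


GCD(8, 46) = 2 divides 12
Divide: 4x ≡ 6 (mod 23)
x ≡ 13 (mod 23)


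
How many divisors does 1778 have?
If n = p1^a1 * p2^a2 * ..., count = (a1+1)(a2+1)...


1778 = 2^1 × 7^1 × 127^1
d(1778) = (1+1) × (1+1) × (1+1) = 8

8 divisors


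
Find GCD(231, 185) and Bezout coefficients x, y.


Tabular extended Euclidean (each row: r = 231*s + 185*t):
r=231, s=1, t=0
r=185, s=0, t=1
q=1: r=46, s=1, t=-1   [231*(1) + 185*(-1) = 46]
q=4: r=1, s=-4, t=5   [231*(-4) + 185*(5) = 1]
q=46: r=0, s=185, t=-231   [231*(185) + 185*(-231) = 0]
GCD = 1; from the row with r=1: x=-4, y=5
Check: 231*(-4) + 185*(5) = -924 + 925 = 1

GCD = 1, x = -4, y = 5


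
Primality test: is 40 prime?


40 / 2 = 20 (exact division)
40 is NOT prime.

No, 40 is not prime


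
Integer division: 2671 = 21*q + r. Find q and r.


2671 = 21 * 127 + 4
Check: 2667 + 4 = 2671

q = 127, r = 4


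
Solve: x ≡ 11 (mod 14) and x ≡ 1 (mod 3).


M = 14*3 = 42
M1 = M/14 = 3, M2 = M/3 = 14
M1^(-1) mod 14 = 5, M2^(-1) mod 3 = 2
x = 11*3*5 + 1*14*2 = 193
193 mod 42 = 25
Check: 25 mod 14 = 11 ✓, 25 mod 3 = 1 ✓

x ≡ 25 (mod 42)


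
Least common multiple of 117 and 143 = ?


GCD(117, 143) = 13
LCM = 117*143/13 = 16731/13 = 1287

LCM = 1287


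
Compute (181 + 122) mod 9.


181 + 122 = 303
303 mod 9 = 6


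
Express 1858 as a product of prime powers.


1858 / 2 = 929
929 / 929 = 1
1858 = 2 × 929


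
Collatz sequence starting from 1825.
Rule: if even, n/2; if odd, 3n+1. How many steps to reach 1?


1825 → 5476 → 2738 → 1369 → 4108 → 2054 → 1027 → 3082 → 1541 → 4624 → 2312 → 1156 → 578 → 289 → 868 → 434 → 217 → 652 → 326 → 163 → 490 → 245 → 736 → 368 → 184 → 92 → 46 → 23 → 70 → 35 → 106 → 53 → 160 → 80 → 40 → 20 → 10 → 5 → 16 → 8 → 4 → 2 → 1
Total steps = 42

42 steps


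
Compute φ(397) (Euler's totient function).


397 = 397
Prime factors: 397
φ(397) = 397 × (1-1/397)
= 397 × 396/397 = 396

φ(397) = 396


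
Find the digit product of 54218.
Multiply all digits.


5 × 4 × 2 × 1 × 8 = 320


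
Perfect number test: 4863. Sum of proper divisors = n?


Proper divisors of 4863: 1, 3, 1621
Sum = 1 + 3 + 1621 = 1625

No, 4863 is not perfect (1625 ≠ 4863)


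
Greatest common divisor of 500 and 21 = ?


500 = 23 * 21 + 17
21 = 1 * 17 + 4
17 = 4 * 4 + 1
4 = 4 * 1 + 0
GCD = 1


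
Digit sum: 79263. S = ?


7 + 9 + 2 + 6 + 3 = 27


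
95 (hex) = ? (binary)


95 (base 16) = 149 (decimal)
149 (decimal) = 10010101 (base 2)


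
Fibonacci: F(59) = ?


Sequence: 1, 1, 2, 3, 5, 8, 13, 21, 34, 55, 89, 144, 233, 377, 610, 987, 1597, 2584, 4181, 6765, 10946, 17711, 28657, 46368, 75025, 121393, 196418, 317811, 514229, 832040, 1346269, 2178309, 3524578, 5702887, 9227465, 14930352, 24157817, 39088169, 63245986, 102334155, 165580141, 267914296, 433494437, 701408733, 1134903170, 1836311903, 2971215073, 4807526976, 7778742049, 12586269025, 20365011074, 32951280099, 53316291173, 86267571272, 139583862445, 225851433717, 365435296162, 591286729879, 956722026041
F(59) = 956722026041


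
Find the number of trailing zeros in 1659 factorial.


floor(1659/5) = 331
floor(1659/25) = 66
floor(1659/125) = 13
floor(1659/625) = 2
Total = 412

412 trailing zeros


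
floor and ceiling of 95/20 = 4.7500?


95/20 = 4.7500
floor = 4
ceil = 5

floor = 4, ceil = 5


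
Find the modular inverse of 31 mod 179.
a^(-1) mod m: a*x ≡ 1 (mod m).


Use the extended Euclidean algorithm on (179, 31); each row r = 179*s + 31*t:
r=179, s=1, t=0
r=31, s=0, t=1
q=5: r=24, s=1, t=-5   [179*(1) + 31*(-5) = 24]
q=1: r=7, s=-1, t=6   [179*(-1) + 31*(6) = 7]
q=3: r=3, s=4, t=-23   [179*(4) + 31*(-23) = 3]
q=2: r=1, s=-9, t=52   [179*(-9) + 31*(52) = 1]
q=3: r=0, s=31, t=-179   [179*(31) + 31*(-179) = 0]
GCD = 1 with t = 52, so 31*(52) ≡ 1 (mod 179)
Inverse = 52 mod 179 = 52
Check: 31 * 52 = 1612 ≡ 1 (mod 179)

31^(-1) ≡ 52 (mod 179)


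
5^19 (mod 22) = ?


5^1 mod 22 = 5
5^2 mod 22 = 3
5^3 mod 22 = 15
5^4 mod 22 = 9
5^5 mod 22 = 1
5^6 mod 22 = 5
5^7 mod 22 = 3
5^8 mod 22 = 15
5^9 mod 22 = 9
5^10 mod 22 = 1
5^11 mod 22 = 5
5^12 mod 22 = 3
5^13 mod 22 = 15
5^14 mod 22 = 9
5^15 mod 22 = 1
5^16 mod 22 = 5
5^17 mod 22 = 3
5^18 mod 22 = 15
5^19 mod 22 = 9


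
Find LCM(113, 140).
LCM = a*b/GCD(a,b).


GCD(113, 140) = 1
LCM = 113*140/1 = 15820/1 = 15820

LCM = 15820


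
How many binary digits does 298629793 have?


298629793 in base 2 = 10001110011001011101010100001
Number of digits = 29

29 digits (base 2)


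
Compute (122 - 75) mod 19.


122 - 75 = 47
47 mod 19 = 9


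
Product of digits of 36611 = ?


3 × 6 × 6 × 1 × 1 = 108


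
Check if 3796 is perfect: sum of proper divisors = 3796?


Proper divisors of 3796: 1, 2, 4, 13, 26, 52, 73, 146, 292, 949, 1898
Sum = 1 + 2 + 4 + 13 + 26 + 52 + 73 + 146 + 292 + 949 + 1898 = 3456

No, 3796 is not perfect (3456 ≠ 3796)


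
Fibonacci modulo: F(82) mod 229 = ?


F(k) mod 229 for k=1..82:
1, 1, 2, 3, 5, 8, 13, 21, 34, 55, 89, 144, 4, 148, 152, 71, 223, 65, 59, 124, 183, 78, 32, 110, 142, 23, 165, 188, 124, 83, 207, 61, 39, 100, 139, 10, 149, 159, 79, 9, 88, 97, 185, 53, 9, 62, 71, 133, 204, 108, 83, 191, 45, 7, 52, 59, 111, 170, 52, 222, 45, 38, 83, 121, 204, 96, 71, 167, 9, 176, 185, 132, 88, 220, 79, 70, 149, 219, 139, 129, 39, 168
F(82) mod 229 = 168


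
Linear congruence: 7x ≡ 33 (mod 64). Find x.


GCD(7, 64) = 1, unique solution
a^(-1) mod 64 = 55
x = 55 * 33 mod 64 = 23

x ≡ 23 (mod 64)


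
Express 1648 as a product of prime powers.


1648 / 2 = 824
824 / 2 = 412
412 / 2 = 206
206 / 2 = 103
103 / 103 = 1
1648 = 2^4 × 103


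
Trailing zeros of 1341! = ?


floor(1341/5) = 268
floor(1341/25) = 53
floor(1341/125) = 10
floor(1341/625) = 2
Total = 333

333 trailing zeros


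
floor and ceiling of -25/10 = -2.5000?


-25/10 = -2.5000
floor = -3
ceil = -2

floor = -3, ceil = -2


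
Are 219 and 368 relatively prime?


Euclidean algorithm:
368 = 1 * 219 + 149
219 = 1 * 149 + 70
149 = 2 * 70 + 9
70 = 7 * 9 + 7
9 = 1 * 7 + 2
7 = 3 * 2 + 1
2 = 2 * 1 + 0
GCD(219, 368) = 1

Yes, coprime (GCD = 1)


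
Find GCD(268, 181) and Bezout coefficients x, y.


Tabular extended Euclidean (each row: r = 268*s + 181*t):
r=268, s=1, t=0
r=181, s=0, t=1
q=1: r=87, s=1, t=-1   [268*(1) + 181*(-1) = 87]
q=2: r=7, s=-2, t=3   [268*(-2) + 181*(3) = 7]
q=12: r=3, s=25, t=-37   [268*(25) + 181*(-37) = 3]
q=2: r=1, s=-52, t=77   [268*(-52) + 181*(77) = 1]
q=3: r=0, s=181, t=-268   [268*(181) + 181*(-268) = 0]
GCD = 1; from the row with r=1: x=-52, y=77
Check: 268*(-52) + 181*(77) = -13936 + 13937 = 1

GCD = 1, x = -52, y = 77


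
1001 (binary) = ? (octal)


1001 (base 2) = 9 (decimal)
9 (decimal) = 11 (base 8)


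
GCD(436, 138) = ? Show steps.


436 = 3 * 138 + 22
138 = 6 * 22 + 6
22 = 3 * 6 + 4
6 = 1 * 4 + 2
4 = 2 * 2 + 0
GCD = 2


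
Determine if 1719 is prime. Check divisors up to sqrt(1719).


1719 / 3 = 573 (exact division)
1719 is NOT prime.

No, 1719 is not prime


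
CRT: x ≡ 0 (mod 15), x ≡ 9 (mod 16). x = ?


M = 15*16 = 240
M1 = M/15 = 16, M2 = M/16 = 15
M1^(-1) mod 15 = 1, M2^(-1) mod 16 = 15
x = 0*16*1 + 9*15*15 = 2025
2025 mod 240 = 105
Check: 105 mod 15 = 0 ✓, 105 mod 16 = 9 ✓

x ≡ 105 (mod 240)


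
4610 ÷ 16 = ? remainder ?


4610 = 16 * 288 + 2
Check: 4608 + 2 = 4610

q = 288, r = 2


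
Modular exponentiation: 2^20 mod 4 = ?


2^1 mod 4 = 2
2^2 mod 4 = 0
2^3 mod 4 = 0
2^4 mod 4 = 0
2^5 mod 4 = 0
2^6 mod 4 = 0
2^7 mod 4 = 0
2^8 mod 4 = 0
2^9 mod 4 = 0
2^10 mod 4 = 0
2^11 mod 4 = 0
2^12 mod 4 = 0
2^13 mod 4 = 0
2^14 mod 4 = 0
2^15 mod 4 = 0
2^16 mod 4 = 0
2^17 mod 4 = 0
2^18 mod 4 = 0
2^19 mod 4 = 0
2^20 mod 4 = 0


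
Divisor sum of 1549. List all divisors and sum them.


Divisors of 1549: 1, 1549
Sum = 1 + 1549 = 1550

σ(1549) = 1550


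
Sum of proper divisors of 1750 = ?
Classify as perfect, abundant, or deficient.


Proper divisors: 1, 2, 5, 7, 10, 14, 25, 35, 50, 70, 125, 175, 250, 350, 875
Sum = 1 + 2 + 5 + 7 + 10 + 14 + 25 + 35 + 50 + 70 + 125 + 175 + 250 + 350 + 875 = 1994
1994 > 1750 → abundant

s(1750) = 1994 (abundant)


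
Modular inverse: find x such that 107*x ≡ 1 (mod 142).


Use the extended Euclidean algorithm on (142, 107); each row r = 142*s + 107*t:
r=142, s=1, t=0
r=107, s=0, t=1
q=1: r=35, s=1, t=-1   [142*(1) + 107*(-1) = 35]
q=3: r=2, s=-3, t=4   [142*(-3) + 107*(4) = 2]
q=17: r=1, s=52, t=-69   [142*(52) + 107*(-69) = 1]
q=2: r=0, s=-107, t=142   [142*(-107) + 107*(142) = 0]
GCD = 1 with t = -69, so 107*(-69) ≡ 1 (mod 142)
Inverse = -69 mod 142 = 73
Check: 107 * 73 = 7811 ≡ 1 (mod 142)

107^(-1) ≡ 73 (mod 142)


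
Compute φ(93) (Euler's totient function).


93 = 3 × 31
Prime factors: 3, 31
φ(93) = 93 × (1-1/3) × (1-1/31)
= 93 × 2/3 × 30/31 = 60

φ(93) = 60


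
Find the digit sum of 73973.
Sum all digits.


7 + 3 + 9 + 7 + 3 = 29


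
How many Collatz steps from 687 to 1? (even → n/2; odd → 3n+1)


687 → 2062 → 1031 → 3094 → 1547 → 4642 → 2321 → 6964 → 3482 → 1741 → 5224 → 2612 → 1306 → 653 → 1960 → 980 → 490 → 245 → 736 → 368 → 184 → 92 → 46 → 23 → 70 → 35 → 106 → 53 → 160 → 80 → 40 → 20 → 10 → 5 → 16 → 8 → 4 → 2 → 1
Total steps = 38

38 steps


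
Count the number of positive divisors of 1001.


1001 = 7^1 × 11^1 × 13^1
d(1001) = (1+1) × (1+1) × (1+1) = 8

8 divisors


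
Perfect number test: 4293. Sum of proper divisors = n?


Proper divisors of 4293: 1, 3, 9, 27, 53, 81, 159, 477, 1431
Sum = 1 + 3 + 9 + 27 + 53 + 81 + 159 + 477 + 1431 = 2241

No, 4293 is not perfect (2241 ≠ 4293)


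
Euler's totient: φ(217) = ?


217 = 7 × 31
Prime factors: 7, 31
φ(217) = 217 × (1-1/7) × (1-1/31)
= 217 × 6/7 × 30/31 = 180

φ(217) = 180


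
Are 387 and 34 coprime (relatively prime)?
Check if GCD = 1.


Euclidean algorithm:
387 = 11 * 34 + 13
34 = 2 * 13 + 8
13 = 1 * 8 + 5
8 = 1 * 5 + 3
5 = 1 * 3 + 2
3 = 1 * 2 + 1
2 = 2 * 1 + 0
GCD(387, 34) = 1

Yes, coprime (GCD = 1)


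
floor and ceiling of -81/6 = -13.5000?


-81/6 = -13.5000
floor = -14
ceil = -13

floor = -14, ceil = -13


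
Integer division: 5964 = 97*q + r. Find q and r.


5964 = 97 * 61 + 47
Check: 5917 + 47 = 5964

q = 61, r = 47


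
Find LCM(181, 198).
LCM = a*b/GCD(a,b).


GCD(181, 198) = 1
LCM = 181*198/1 = 35838/1 = 35838

LCM = 35838


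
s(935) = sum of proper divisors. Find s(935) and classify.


Proper divisors: 1, 5, 11, 17, 55, 85, 187
Sum = 1 + 5 + 11 + 17 + 55 + 85 + 187 = 361
361 < 935 → deficient

s(935) = 361 (deficient)


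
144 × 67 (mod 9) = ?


144 × 67 = 9648
9648 mod 9 = 0


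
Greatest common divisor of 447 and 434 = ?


447 = 1 * 434 + 13
434 = 33 * 13 + 5
13 = 2 * 5 + 3
5 = 1 * 3 + 2
3 = 1 * 2 + 1
2 = 2 * 1 + 0
GCD = 1


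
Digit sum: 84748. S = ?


8 + 4 + 7 + 4 + 8 = 31


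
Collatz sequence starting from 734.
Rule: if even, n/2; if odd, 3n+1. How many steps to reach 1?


734 → 367 → 1102 → 551 → 1654 → 827 → 2482 → 1241 → 3724 → 1862 → 931 → 2794 → 1397 → 4192 → 2096 → 1048 → 524 → 262 → 131 → 394 → 197 → 592 → 296 → 148 → 74 → 37 → 112 → 56 → 28 → 14 → 7 → 22 → 11 → 34 → 17 → 52 → 26 → 13 → 40 → 20 → 10 → 5 → 16 → 8 → 4 → 2 → 1
Total steps = 46

46 steps


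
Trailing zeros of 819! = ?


floor(819/5) = 163
floor(819/25) = 32
floor(819/125) = 6
floor(819/625) = 1
Total = 202

202 trailing zeros


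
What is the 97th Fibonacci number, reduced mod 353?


F(k) mod 353 for k=1..97:
1, 1, 2, 3, 5, 8, 13, 21, 34, 55, 89, 144, 233, 24, 257, 281, 185, 113, 298, 58, 3, 61, 64, 125, 189, 314, 150, 111, 261, 19, 280, 299, 226, 172, 45, 217, 262, 126, 35, 161, 196, 4, 200, 204, 51, 255, 306, 208, 161, 16, 177, 193, 17, 210, 227, 84, 311, 42, 0, 42, 42, 84, 126, 210, 336, 193, 176, 16, 192, 208, 47, 255, 302, 204, 153, 4, 157, 161, 318, 126, 91, 217, 308, 172, 127, 299, 73, 19, 92, 111, 203, 314, 164, 125, 289, 61, 350
F(97) mod 353 = 350


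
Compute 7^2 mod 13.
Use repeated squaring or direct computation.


7^1 mod 13 = 7
7^2 mod 13 = 10


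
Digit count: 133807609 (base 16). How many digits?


133807609 in base 16 = 7F9BDF9
Number of digits = 7

7 digits (base 16)


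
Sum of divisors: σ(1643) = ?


Divisors of 1643: 1, 31, 53, 1643
Sum = 1 + 31 + 53 + 1643 = 1728

σ(1643) = 1728


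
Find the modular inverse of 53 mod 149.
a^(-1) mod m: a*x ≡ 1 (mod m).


Use the extended Euclidean algorithm on (149, 53); each row r = 149*s + 53*t:
r=149, s=1, t=0
r=53, s=0, t=1
q=2: r=43, s=1, t=-2   [149*(1) + 53*(-2) = 43]
q=1: r=10, s=-1, t=3   [149*(-1) + 53*(3) = 10]
q=4: r=3, s=5, t=-14   [149*(5) + 53*(-14) = 3]
q=3: r=1, s=-16, t=45   [149*(-16) + 53*(45) = 1]
q=3: r=0, s=53, t=-149   [149*(53) + 53*(-149) = 0]
GCD = 1 with t = 45, so 53*(45) ≡ 1 (mod 149)
Inverse = 45 mod 149 = 45
Check: 53 * 45 = 2385 ≡ 1 (mod 149)

53^(-1) ≡ 45 (mod 149)


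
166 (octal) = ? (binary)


166 (base 8) = 118 (decimal)
118 (decimal) = 1110110 (base 2)


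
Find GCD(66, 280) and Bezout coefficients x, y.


Tabular extended Euclidean (each row: r = 66*s + 280*t):
r=66, s=1, t=0
r=280, s=0, t=1
q=0: r=66, s=1, t=0   [66*(1) + 280*(0) = 66]
q=4: r=16, s=-4, t=1   [66*(-4) + 280*(1) = 16]
q=4: r=2, s=17, t=-4   [66*(17) + 280*(-4) = 2]
q=8: r=0, s=-140, t=33   [66*(-140) + 280*(33) = 0]
GCD = 2; from the row with r=2: x=17, y=-4
Check: 66*(17) + 280*(-4) = 1122 - 1120 = 2

GCD = 2, x = 17, y = -4


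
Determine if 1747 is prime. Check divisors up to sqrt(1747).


Check divisors up to sqrt(1747) = 41.7971
No divisors found.
1747 is prime.

Yes, 1747 is prime


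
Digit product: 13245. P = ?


1 × 3 × 2 × 4 × 5 = 120


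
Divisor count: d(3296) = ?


3296 = 2^5 × 103^1
d(3296) = (5+1) × (1+1) = 12

12 divisors


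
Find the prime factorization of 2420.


2420 / 2 = 1210
1210 / 2 = 605
605 / 5 = 121
121 / 11 = 11
11 / 11 = 1
2420 = 2^2 × 5 × 11^2


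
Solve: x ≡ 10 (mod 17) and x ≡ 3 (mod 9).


M = 17*9 = 153
M1 = M/17 = 9, M2 = M/9 = 17
M1^(-1) mod 17 = 2, M2^(-1) mod 9 = 8
x = 10*9*2 + 3*17*8 = 588
588 mod 153 = 129
Check: 129 mod 17 = 10 ✓, 129 mod 9 = 3 ✓

x ≡ 129 (mod 153)


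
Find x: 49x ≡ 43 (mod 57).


GCD(49, 57) = 1, unique solution
a^(-1) mod 57 = 7
x = 7 * 43 mod 57 = 16

x ≡ 16 (mod 57)


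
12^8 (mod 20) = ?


12^1 mod 20 = 12
12^2 mod 20 = 4
12^3 mod 20 = 8
12^4 mod 20 = 16
12^5 mod 20 = 12
12^6 mod 20 = 4
12^7 mod 20 = 8
12^8 mod 20 = 16


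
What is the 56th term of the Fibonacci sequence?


Sequence: 1, 1, 2, 3, 5, 8, 13, 21, 34, 55, 89, 144, 233, 377, 610, 987, 1597, 2584, 4181, 6765, 10946, 17711, 28657, 46368, 75025, 121393, 196418, 317811, 514229, 832040, 1346269, 2178309, 3524578, 5702887, 9227465, 14930352, 24157817, 39088169, 63245986, 102334155, 165580141, 267914296, 433494437, 701408733, 1134903170, 1836311903, 2971215073, 4807526976, 7778742049, 12586269025, 20365011074, 32951280099, 53316291173, 86267571272, 139583862445, 225851433717
F(56) = 225851433717


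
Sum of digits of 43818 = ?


4 + 3 + 8 + 1 + 8 = 24


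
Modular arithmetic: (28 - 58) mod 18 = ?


28 - 58 = -30
-30 mod 18 = 6


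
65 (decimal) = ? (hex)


65 (base 10) = 65 (decimal)
65 (decimal) = 41 (base 16)


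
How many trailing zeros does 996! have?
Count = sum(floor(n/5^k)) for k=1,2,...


floor(996/5) = 199
floor(996/25) = 39
floor(996/125) = 7
floor(996/625) = 1
Total = 246

246 trailing zeros


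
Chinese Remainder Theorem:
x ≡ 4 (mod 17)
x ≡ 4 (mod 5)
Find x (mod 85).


M = 17*5 = 85
M1 = M/17 = 5, M2 = M/5 = 17
M1^(-1) mod 17 = 7, M2^(-1) mod 5 = 3
x = 4*5*7 + 4*17*3 = 344
344 mod 85 = 4
Check: 4 mod 17 = 4 ✓, 4 mod 5 = 4 ✓

x ≡ 4 (mod 85)


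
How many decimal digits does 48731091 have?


48731091 has 8 digits in base 10
floor(log10(48731091)) + 1 = floor(7.6878) + 1 = 8

8 digits (base 10)


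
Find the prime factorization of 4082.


4082 / 2 = 2041
2041 / 13 = 157
157 / 157 = 1
4082 = 2 × 13 × 157


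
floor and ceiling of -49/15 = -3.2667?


-49/15 = -3.2667
floor = -4
ceil = -3

floor = -4, ceil = -3


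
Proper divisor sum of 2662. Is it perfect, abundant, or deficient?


Proper divisors: 1, 2, 11, 22, 121, 242, 1331
Sum = 1 + 2 + 11 + 22 + 121 + 242 + 1331 = 1730
1730 < 2662 → deficient

s(2662) = 1730 (deficient)


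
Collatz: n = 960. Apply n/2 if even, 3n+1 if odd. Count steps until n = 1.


960 → 480 → 240 → 120 → 60 → 30 → 15 → 46 → 23 → 70 → 35 → 106 → 53 → 160 → 80 → 40 → 20 → 10 → 5 → 16 → 8 → 4 → 2 → 1
Total steps = 23

23 steps


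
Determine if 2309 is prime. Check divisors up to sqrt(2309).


Check divisors up to sqrt(2309) = 48.0521
No divisors found.
2309 is prime.

Yes, 2309 is prime


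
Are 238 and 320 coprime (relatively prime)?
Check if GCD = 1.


Euclidean algorithm:
320 = 1 * 238 + 82
238 = 2 * 82 + 74
82 = 1 * 74 + 8
74 = 9 * 8 + 2
8 = 4 * 2 + 0
GCD(238, 320) = 2

No, not coprime (GCD = 2)


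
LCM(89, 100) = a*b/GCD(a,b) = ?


GCD(89, 100) = 1
LCM = 89*100/1 = 8900/1 = 8900

LCM = 8900


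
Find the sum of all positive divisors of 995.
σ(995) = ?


Divisors of 995: 1, 5, 199, 995
Sum = 1 + 5 + 199 + 995 = 1200

σ(995) = 1200


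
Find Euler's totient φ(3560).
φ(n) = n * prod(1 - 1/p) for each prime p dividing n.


3560 = 2^3 × 5 × 89
Prime factors: 2, 5, 89
φ(3560) = 3560 × (1-1/2) × (1-1/5) × (1-1/89)
= 3560 × 1/2 × 4/5 × 88/89 = 1408

φ(3560) = 1408


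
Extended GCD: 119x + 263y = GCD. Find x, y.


Tabular extended Euclidean (each row: r = 119*s + 263*t):
r=119, s=1, t=0
r=263, s=0, t=1
q=0: r=119, s=1, t=0   [119*(1) + 263*(0) = 119]
q=2: r=25, s=-2, t=1   [119*(-2) + 263*(1) = 25]
q=4: r=19, s=9, t=-4   [119*(9) + 263*(-4) = 19]
q=1: r=6, s=-11, t=5   [119*(-11) + 263*(5) = 6]
q=3: r=1, s=42, t=-19   [119*(42) + 263*(-19) = 1]
q=6: r=0, s=-263, t=119   [119*(-263) + 263*(119) = 0]
GCD = 1; from the row with r=1: x=42, y=-19
Check: 119*(42) + 263*(-19) = 4998 - 4997 = 1

GCD = 1, x = 42, y = -19


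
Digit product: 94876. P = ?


9 × 4 × 8 × 7 × 6 = 12096


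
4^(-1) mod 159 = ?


Use the extended Euclidean algorithm on (159, 4); each row r = 159*s + 4*t:
r=159, s=1, t=0
r=4, s=0, t=1
q=39: r=3, s=1, t=-39   [159*(1) + 4*(-39) = 3]
q=1: r=1, s=-1, t=40   [159*(-1) + 4*(40) = 1]
q=3: r=0, s=4, t=-159   [159*(4) + 4*(-159) = 0]
GCD = 1 with t = 40, so 4*(40) ≡ 1 (mod 159)
Inverse = 40 mod 159 = 40
Check: 4 * 40 = 160 ≡ 1 (mod 159)

4^(-1) ≡ 40 (mod 159)


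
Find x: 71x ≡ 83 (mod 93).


GCD(71, 93) = 1, unique solution
a^(-1) mod 93 = 38
x = 38 * 83 mod 93 = 85

x ≡ 85 (mod 93)


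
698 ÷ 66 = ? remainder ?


698 = 66 * 10 + 38
Check: 660 + 38 = 698

q = 10, r = 38


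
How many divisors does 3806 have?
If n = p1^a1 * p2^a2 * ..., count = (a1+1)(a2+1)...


3806 = 2^1 × 11^1 × 173^1
d(3806) = (1+1) × (1+1) × (1+1) = 8

8 divisors


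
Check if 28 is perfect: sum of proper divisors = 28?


Proper divisors of 28: 1, 2, 4, 7, 14
Sum = 1 + 2 + 4 + 7 + 14 = 28

Yes, 28 is perfect (28 = 28)


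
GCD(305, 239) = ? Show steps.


305 = 1 * 239 + 66
239 = 3 * 66 + 41
66 = 1 * 41 + 25
41 = 1 * 25 + 16
25 = 1 * 16 + 9
16 = 1 * 9 + 7
9 = 1 * 7 + 2
7 = 3 * 2 + 1
2 = 2 * 1 + 0
GCD = 1


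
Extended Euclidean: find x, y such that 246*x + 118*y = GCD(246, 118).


Tabular extended Euclidean (each row: r = 246*s + 118*t):
r=246, s=1, t=0
r=118, s=0, t=1
q=2: r=10, s=1, t=-2   [246*(1) + 118*(-2) = 10]
q=11: r=8, s=-11, t=23   [246*(-11) + 118*(23) = 8]
q=1: r=2, s=12, t=-25   [246*(12) + 118*(-25) = 2]
q=4: r=0, s=-59, t=123   [246*(-59) + 118*(123) = 0]
GCD = 2; from the row with r=2: x=12, y=-25
Check: 246*(12) + 118*(-25) = 2952 - 2950 = 2

GCD = 2, x = 12, y = -25


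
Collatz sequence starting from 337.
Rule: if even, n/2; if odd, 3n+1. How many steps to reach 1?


337 → 1012 → 506 → 253 → 760 → 380 → 190 → 95 → 286 → 143 → 430 → 215 → 646 → 323 → 970 → 485 → 1456 → 728 → 364 → 182 → 91 → 274 → 137 → 412 → 206 → 103 → 310 → 155 → 466 → 233 → 700 → 350 → 175 → 526 → 263 → 790 → 395 → 1186 → 593 → 1780 → 890 → 445 → 1336 → 668 → 334 → 167 → 502 → 251 → 754 → 377 → 1132 → 566 → 283 → 850 → 425 → 1276 → 638 → 319 → 958 → 479 → 1438 → 719 → 2158 → 1079 → 3238 → 1619 → 4858 → 2429 → 7288 → 3644 → 1822 → 911 → 2734 → 1367 → 4102 → 2051 → 6154 → 3077 → 9232 → 4616 → 2308 → 1154 → 577 → 1732 → 866 → 433 → 1300 → 650 → 325 → 976 → 488 → 244 → 122 → 61 → 184 → 92 → 46 → 23 → 70 → 35 → 106 → 53 → 160 → 80 → 40 → 20 → 10 → 5 → 16 → 8 → 4 → 2 → 1
Total steps = 112

112 steps


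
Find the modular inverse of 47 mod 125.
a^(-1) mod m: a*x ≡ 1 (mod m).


Use the extended Euclidean algorithm on (125, 47); each row r = 125*s + 47*t:
r=125, s=1, t=0
r=47, s=0, t=1
q=2: r=31, s=1, t=-2   [125*(1) + 47*(-2) = 31]
q=1: r=16, s=-1, t=3   [125*(-1) + 47*(3) = 16]
q=1: r=15, s=2, t=-5   [125*(2) + 47*(-5) = 15]
q=1: r=1, s=-3, t=8   [125*(-3) + 47*(8) = 1]
q=15: r=0, s=47, t=-125   [125*(47) + 47*(-125) = 0]
GCD = 1 with t = 8, so 47*(8) ≡ 1 (mod 125)
Inverse = 8 mod 125 = 8
Check: 47 * 8 = 376 ≡ 1 (mod 125)

47^(-1) ≡ 8 (mod 125)


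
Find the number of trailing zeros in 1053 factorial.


floor(1053/5) = 210
floor(1053/25) = 42
floor(1053/125) = 8
floor(1053/625) = 1
Total = 261

261 trailing zeros


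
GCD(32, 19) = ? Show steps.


32 = 1 * 19 + 13
19 = 1 * 13 + 6
13 = 2 * 6 + 1
6 = 6 * 1 + 0
GCD = 1


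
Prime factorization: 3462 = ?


3462 / 2 = 1731
1731 / 3 = 577
577 / 577 = 1
3462 = 2 × 3 × 577


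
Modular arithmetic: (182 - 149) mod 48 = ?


182 - 149 = 33
33 mod 48 = 33


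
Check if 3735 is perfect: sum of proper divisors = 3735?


Proper divisors of 3735: 1, 3, 5, 9, 15, 45, 83, 249, 415, 747, 1245
Sum = 1 + 3 + 5 + 9 + 15 + 45 + 83 + 249 + 415 + 747 + 1245 = 2817

No, 3735 is not perfect (2817 ≠ 3735)


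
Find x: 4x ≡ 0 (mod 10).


GCD(4, 10) = 2 divides 0
Divide: 2x ≡ 0 (mod 5)
x ≡ 0 (mod 5)


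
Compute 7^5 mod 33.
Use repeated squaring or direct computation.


7^1 mod 33 = 7
7^2 mod 33 = 16
7^3 mod 33 = 13
7^4 mod 33 = 25
7^5 mod 33 = 10


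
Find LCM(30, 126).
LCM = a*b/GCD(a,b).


GCD(30, 126) = 6
LCM = 30*126/6 = 3780/6 = 630

LCM = 630


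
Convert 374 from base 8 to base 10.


374 (base 8) = 252 (decimal)
252 (decimal) = 252 (base 10)


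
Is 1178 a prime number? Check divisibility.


1178 / 2 = 589 (exact division)
1178 is NOT prime.

No, 1178 is not prime


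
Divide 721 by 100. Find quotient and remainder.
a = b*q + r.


721 = 100 * 7 + 21
Check: 700 + 21 = 721

q = 7, r = 21


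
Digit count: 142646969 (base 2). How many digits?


142646969 in base 2 = 1000100000001001111010111001
Number of digits = 28

28 digits (base 2)


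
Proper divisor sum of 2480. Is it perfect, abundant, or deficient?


Proper divisors: 1, 2, 4, 5, 8, 10, 16, 20, 31, 40, 62, 80, 124, 155, 248, 310, 496, 620, 1240
Sum = 1 + 2 + 4 + 5 + 8 + 10 + 16 + 20 + 31 + 40 + 62 + 80 + 124 + 155 + 248 + 310 + 496 + 620 + 1240 = 3472
3472 > 2480 → abundant

s(2480) = 3472 (abundant)


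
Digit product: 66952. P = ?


6 × 6 × 9 × 5 × 2 = 3240


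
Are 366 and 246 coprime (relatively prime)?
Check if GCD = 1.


Euclidean algorithm:
366 = 1 * 246 + 120
246 = 2 * 120 + 6
120 = 20 * 6 + 0
GCD(366, 246) = 6

No, not coprime (GCD = 6)


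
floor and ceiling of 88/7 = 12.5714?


88/7 = 12.5714
floor = 12
ceil = 13

floor = 12, ceil = 13


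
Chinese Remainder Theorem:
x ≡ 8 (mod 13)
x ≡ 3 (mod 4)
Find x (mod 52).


M = 13*4 = 52
M1 = M/13 = 4, M2 = M/4 = 13
M1^(-1) mod 13 = 10, M2^(-1) mod 4 = 1
x = 8*4*10 + 3*13*1 = 359
359 mod 52 = 47
Check: 47 mod 13 = 8 ✓, 47 mod 4 = 3 ✓

x ≡ 47 (mod 52)


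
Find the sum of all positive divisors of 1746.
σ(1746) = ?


Divisors of 1746: 1, 2, 3, 6, 9, 18, 97, 194, 291, 582, 873, 1746
Sum = 1 + 2 + 3 + 6 + 9 + 18 + 97 + 194 + 291 + 582 + 873 + 1746 = 3822

σ(1746) = 3822


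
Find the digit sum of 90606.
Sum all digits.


9 + 0 + 6 + 0 + 6 = 21


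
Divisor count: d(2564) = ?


2564 = 2^2 × 641^1
d(2564) = (2+1) × (1+1) = 6

6 divisors


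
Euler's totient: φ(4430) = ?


4430 = 2 × 5 × 443
Prime factors: 2, 5, 443
φ(4430) = 4430 × (1-1/2) × (1-1/5) × (1-1/443)
= 4430 × 1/2 × 4/5 × 442/443 = 1768

φ(4430) = 1768


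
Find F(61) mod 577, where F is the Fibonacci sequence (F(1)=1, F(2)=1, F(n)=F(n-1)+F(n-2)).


F(k) mod 577 for k=1..61:
1, 1, 2, 3, 5, 8, 13, 21, 34, 55, 89, 144, 233, 377, 33, 410, 443, 276, 142, 418, 560, 401, 384, 208, 15, 223, 238, 461, 122, 6, 128, 134, 262, 396, 81, 477, 558, 458, 439, 320, 182, 502, 107, 32, 139, 171, 310, 481, 214, 118, 332, 450, 205, 78, 283, 361, 67, 428, 495, 346, 264
F(61) mod 577 = 264


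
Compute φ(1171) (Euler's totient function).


1171 = 1171
Prime factors: 1171
φ(1171) = 1171 × (1-1/1171)
= 1171 × 1170/1171 = 1170

φ(1171) = 1170


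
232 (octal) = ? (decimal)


232 (base 8) = 154 (decimal)
154 (decimal) = 154 (base 10)


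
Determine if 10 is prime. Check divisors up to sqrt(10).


10 / 2 = 5 (exact division)
10 is NOT prime.

No, 10 is not prime


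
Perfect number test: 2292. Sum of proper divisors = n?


Proper divisors of 2292: 1, 2, 3, 4, 6, 12, 191, 382, 573, 764, 1146
Sum = 1 + 2 + 3 + 4 + 6 + 12 + 191 + 382 + 573 + 764 + 1146 = 3084

No, 2292 is not perfect (3084 ≠ 2292)


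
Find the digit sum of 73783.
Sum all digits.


7 + 3 + 7 + 8 + 3 = 28


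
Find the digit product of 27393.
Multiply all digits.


2 × 7 × 3 × 9 × 3 = 1134


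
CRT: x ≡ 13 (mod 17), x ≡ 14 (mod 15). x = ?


M = 17*15 = 255
M1 = M/17 = 15, M2 = M/15 = 17
M1^(-1) mod 17 = 8, M2^(-1) mod 15 = 8
x = 13*15*8 + 14*17*8 = 3464
3464 mod 255 = 149
Check: 149 mod 17 = 13 ✓, 149 mod 15 = 14 ✓

x ≡ 149 (mod 255)


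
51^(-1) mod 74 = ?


Use the extended Euclidean algorithm on (74, 51); each row r = 74*s + 51*t:
r=74, s=1, t=0
r=51, s=0, t=1
q=1: r=23, s=1, t=-1   [74*(1) + 51*(-1) = 23]
q=2: r=5, s=-2, t=3   [74*(-2) + 51*(3) = 5]
q=4: r=3, s=9, t=-13   [74*(9) + 51*(-13) = 3]
q=1: r=2, s=-11, t=16   [74*(-11) + 51*(16) = 2]
q=1: r=1, s=20, t=-29   [74*(20) + 51*(-29) = 1]
q=2: r=0, s=-51, t=74   [74*(-51) + 51*(74) = 0]
GCD = 1 with t = -29, so 51*(-29) ≡ 1 (mod 74)
Inverse = -29 mod 74 = 45
Check: 51 * 45 = 2295 ≡ 1 (mod 74)

51^(-1) ≡ 45 (mod 74)


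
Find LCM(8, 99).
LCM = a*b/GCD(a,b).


GCD(8, 99) = 1
LCM = 8*99/1 = 792/1 = 792

LCM = 792


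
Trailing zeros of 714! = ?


floor(714/5) = 142
floor(714/25) = 28
floor(714/125) = 5
floor(714/625) = 1
Total = 176

176 trailing zeros


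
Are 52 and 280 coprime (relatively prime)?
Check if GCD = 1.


Euclidean algorithm:
280 = 5 * 52 + 20
52 = 2 * 20 + 12
20 = 1 * 12 + 8
12 = 1 * 8 + 4
8 = 2 * 4 + 0
GCD(52, 280) = 4

No, not coprime (GCD = 4)


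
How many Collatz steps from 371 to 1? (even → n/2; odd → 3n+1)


371 → 1114 → 557 → 1672 → 836 → 418 → 209 → 628 → 314 → 157 → 472 → 236 → 118 → 59 → 178 → 89 → 268 → 134 → 67 → 202 → 101 → 304 → 152 → 76 → 38 → 19 → 58 → 29 → 88 → 44 → 22 → 11 → 34 → 17 → 52 → 26 → 13 → 40 → 20 → 10 → 5 → 16 → 8 → 4 → 2 → 1
Total steps = 45

45 steps


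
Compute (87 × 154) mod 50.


87 × 154 = 13398
13398 mod 50 = 48


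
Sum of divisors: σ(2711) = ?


Divisors of 2711: 1, 2711
Sum = 1 + 2711 = 2712

σ(2711) = 2712


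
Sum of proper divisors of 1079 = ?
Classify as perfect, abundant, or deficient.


Proper divisors: 1, 13, 83
Sum = 1 + 13 + 83 = 97
97 < 1079 → deficient

s(1079) = 97 (deficient)


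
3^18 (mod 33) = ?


3^1 mod 33 = 3
3^2 mod 33 = 9
3^3 mod 33 = 27
3^4 mod 33 = 15
3^5 mod 33 = 12
3^6 mod 33 = 3
3^7 mod 33 = 9
3^8 mod 33 = 27
3^9 mod 33 = 15
3^10 mod 33 = 12
3^11 mod 33 = 3
3^12 mod 33 = 9
3^13 mod 33 = 27
3^14 mod 33 = 15
3^15 mod 33 = 12
3^16 mod 33 = 3
3^17 mod 33 = 9
3^18 mod 33 = 27


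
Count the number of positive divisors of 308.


308 = 2^2 × 7^1 × 11^1
d(308) = (2+1) × (1+1) × (1+1) = 12

12 divisors


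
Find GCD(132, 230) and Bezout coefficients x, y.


Tabular extended Euclidean (each row: r = 132*s + 230*t):
r=132, s=1, t=0
r=230, s=0, t=1
q=0: r=132, s=1, t=0   [132*(1) + 230*(0) = 132]
q=1: r=98, s=-1, t=1   [132*(-1) + 230*(1) = 98]
q=1: r=34, s=2, t=-1   [132*(2) + 230*(-1) = 34]
q=2: r=30, s=-5, t=3   [132*(-5) + 230*(3) = 30]
q=1: r=4, s=7, t=-4   [132*(7) + 230*(-4) = 4]
q=7: r=2, s=-54, t=31   [132*(-54) + 230*(31) = 2]
q=2: r=0, s=115, t=-66   [132*(115) + 230*(-66) = 0]
GCD = 2; from the row with r=2: x=-54, y=31
Check: 132*(-54) + 230*(31) = -7128 + 7130 = 2

GCD = 2, x = -54, y = 31


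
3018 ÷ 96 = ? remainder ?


3018 = 96 * 31 + 42
Check: 2976 + 42 = 3018

q = 31, r = 42


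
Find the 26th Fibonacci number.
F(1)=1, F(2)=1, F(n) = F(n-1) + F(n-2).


Sequence: 1, 1, 2, 3, 5, 8, 13, 21, 34, 55, 89, 144, 233, 377, 610, 987, 1597, 2584, 4181, 6765, 10946, 17711, 28657, 46368, 75025, 121393
F(26) = 121393


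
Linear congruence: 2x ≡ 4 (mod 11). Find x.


GCD(2, 11) = 1, unique solution
a^(-1) mod 11 = 6
x = 6 * 4 mod 11 = 2

x ≡ 2 (mod 11)


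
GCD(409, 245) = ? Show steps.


409 = 1 * 245 + 164
245 = 1 * 164 + 81
164 = 2 * 81 + 2
81 = 40 * 2 + 1
2 = 2 * 1 + 0
GCD = 1


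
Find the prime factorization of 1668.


1668 / 2 = 834
834 / 2 = 417
417 / 3 = 139
139 / 139 = 1
1668 = 2^2 × 3 × 139


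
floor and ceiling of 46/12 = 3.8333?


46/12 = 3.8333
floor = 3
ceil = 4

floor = 3, ceil = 4


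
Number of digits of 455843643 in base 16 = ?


455843643 in base 16 = 1B2B9F3B
Number of digits = 8

8 digits (base 16)


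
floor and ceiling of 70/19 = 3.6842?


70/19 = 3.6842
floor = 3
ceil = 4

floor = 3, ceil = 4


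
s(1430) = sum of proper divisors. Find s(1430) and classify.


Proper divisors: 1, 2, 5, 10, 11, 13, 22, 26, 55, 65, 110, 130, 143, 286, 715
Sum = 1 + 2 + 5 + 10 + 11 + 13 + 22 + 26 + 55 + 65 + 110 + 130 + 143 + 286 + 715 = 1594
1594 > 1430 → abundant

s(1430) = 1594 (abundant)


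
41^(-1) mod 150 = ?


Use the extended Euclidean algorithm on (150, 41); each row r = 150*s + 41*t:
r=150, s=1, t=0
r=41, s=0, t=1
q=3: r=27, s=1, t=-3   [150*(1) + 41*(-3) = 27]
q=1: r=14, s=-1, t=4   [150*(-1) + 41*(4) = 14]
q=1: r=13, s=2, t=-7   [150*(2) + 41*(-7) = 13]
q=1: r=1, s=-3, t=11   [150*(-3) + 41*(11) = 1]
q=13: r=0, s=41, t=-150   [150*(41) + 41*(-150) = 0]
GCD = 1 with t = 11, so 41*(11) ≡ 1 (mod 150)
Inverse = 11 mod 150 = 11
Check: 41 * 11 = 451 ≡ 1 (mod 150)

41^(-1) ≡ 11 (mod 150)


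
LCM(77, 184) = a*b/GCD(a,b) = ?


GCD(77, 184) = 1
LCM = 77*184/1 = 14168/1 = 14168

LCM = 14168


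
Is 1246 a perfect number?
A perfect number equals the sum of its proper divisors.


Proper divisors of 1246: 1, 2, 7, 14, 89, 178, 623
Sum = 1 + 2 + 7 + 14 + 89 + 178 + 623 = 914

No, 1246 is not perfect (914 ≠ 1246)


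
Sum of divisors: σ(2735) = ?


Divisors of 2735: 1, 5, 547, 2735
Sum = 1 + 5 + 547 + 2735 = 3288

σ(2735) = 3288


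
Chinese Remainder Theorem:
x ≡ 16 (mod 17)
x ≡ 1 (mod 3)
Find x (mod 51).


M = 17*3 = 51
M1 = M/17 = 3, M2 = M/3 = 17
M1^(-1) mod 17 = 6, M2^(-1) mod 3 = 2
x = 16*3*6 + 1*17*2 = 322
322 mod 51 = 16
Check: 16 mod 17 = 16 ✓, 16 mod 3 = 1 ✓

x ≡ 16 (mod 51)


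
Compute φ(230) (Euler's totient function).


230 = 2 × 5 × 23
Prime factors: 2, 5, 23
φ(230) = 230 × (1-1/2) × (1-1/5) × (1-1/23)
= 230 × 1/2 × 4/5 × 22/23 = 88

φ(230) = 88


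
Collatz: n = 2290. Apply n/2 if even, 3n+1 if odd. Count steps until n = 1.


2290 → 1145 → 3436 → 1718 → 859 → 2578 → 1289 → 3868 → 1934 → 967 → 2902 → 1451 → 4354 → 2177 → 6532 → 3266 → 1633 → 4900 → 2450 → 1225 → 3676 → 1838 → 919 → 2758 → 1379 → 4138 → 2069 → 6208 → 3104 → 1552 → 776 → 388 → 194 → 97 → 292 → 146 → 73 → 220 → 110 → 55 → 166 → 83 → 250 → 125 → 376 → 188 → 94 → 47 → 142 → 71 → 214 → 107 → 322 → 161 → 484 → 242 → 121 → 364 → 182 → 91 → 274 → 137 → 412 → 206 → 103 → 310 → 155 → 466 → 233 → 700 → 350 → 175 → 526 → 263 → 790 → 395 → 1186 → 593 → 1780 → 890 → 445 → 1336 → 668 → 334 → 167 → 502 → 251 → 754 → 377 → 1132 → 566 → 283 → 850 → 425 → 1276 → 638 → 319 → 958 → 479 → 1438 → 719 → 2158 → 1079 → 3238 → 1619 → 4858 → 2429 → 7288 → 3644 → 1822 → 911 → 2734 → 1367 → 4102 → 2051 → 6154 → 3077 → 9232 → 4616 → 2308 → 1154 → 577 → 1732 → 866 → 433 → 1300 → 650 → 325 → 976 → 488 → 244 → 122 → 61 → 184 → 92 → 46 → 23 → 70 → 35 → 106 → 53 → 160 → 80 → 40 → 20 → 10 → 5 → 16 → 8 → 4 → 2 → 1
Total steps = 151

151 steps


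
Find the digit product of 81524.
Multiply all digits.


8 × 1 × 5 × 2 × 4 = 320


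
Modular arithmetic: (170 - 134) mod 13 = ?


170 - 134 = 36
36 mod 13 = 10


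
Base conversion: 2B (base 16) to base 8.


2B (base 16) = 43 (decimal)
43 (decimal) = 53 (base 8)


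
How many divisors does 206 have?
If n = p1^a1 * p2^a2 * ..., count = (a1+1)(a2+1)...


206 = 2^1 × 103^1
d(206) = (1+1) × (1+1) = 4

4 divisors


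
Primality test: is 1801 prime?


Check divisors up to sqrt(1801) = 42.4382
No divisors found.
1801 is prime.

Yes, 1801 is prime


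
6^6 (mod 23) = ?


6^1 mod 23 = 6
6^2 mod 23 = 13
6^3 mod 23 = 9
6^4 mod 23 = 8
6^5 mod 23 = 2
6^6 mod 23 = 12


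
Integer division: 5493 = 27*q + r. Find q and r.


5493 = 27 * 203 + 12
Check: 5481 + 12 = 5493

q = 203, r = 12


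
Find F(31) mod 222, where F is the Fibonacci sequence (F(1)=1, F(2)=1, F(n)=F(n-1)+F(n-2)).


F(k) mod 222 for k=1..31:
1, 1, 2, 3, 5, 8, 13, 21, 34, 55, 89, 144, 11, 155, 166, 99, 43, 142, 185, 105, 68, 173, 19, 192, 211, 181, 170, 129, 77, 206, 61
F(31) mod 222 = 61


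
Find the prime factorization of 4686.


4686 / 2 = 2343
2343 / 3 = 781
781 / 11 = 71
71 / 71 = 1
4686 = 2 × 3 × 11 × 71


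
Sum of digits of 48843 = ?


4 + 8 + 8 + 4 + 3 = 27


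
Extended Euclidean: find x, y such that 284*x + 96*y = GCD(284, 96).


Tabular extended Euclidean (each row: r = 284*s + 96*t):
r=284, s=1, t=0
r=96, s=0, t=1
q=2: r=92, s=1, t=-2   [284*(1) + 96*(-2) = 92]
q=1: r=4, s=-1, t=3   [284*(-1) + 96*(3) = 4]
q=23: r=0, s=24, t=-71   [284*(24) + 96*(-71) = 0]
GCD = 4; from the row with r=4: x=-1, y=3
Check: 284*(-1) + 96*(3) = -284 + 288 = 4

GCD = 4, x = -1, y = 3


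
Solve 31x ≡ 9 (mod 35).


GCD(31, 35) = 1, unique solution
a^(-1) mod 35 = 26
x = 26 * 9 mod 35 = 24

x ≡ 24 (mod 35)


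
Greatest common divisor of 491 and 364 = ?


491 = 1 * 364 + 127
364 = 2 * 127 + 110
127 = 1 * 110 + 17
110 = 6 * 17 + 8
17 = 2 * 8 + 1
8 = 8 * 1 + 0
GCD = 1


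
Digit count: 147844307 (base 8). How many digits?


147844307 in base 8 = 1063766323
Number of digits = 10

10 digits (base 8)


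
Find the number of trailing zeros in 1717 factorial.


floor(1717/5) = 343
floor(1717/25) = 68
floor(1717/125) = 13
floor(1717/625) = 2
Total = 426

426 trailing zeros


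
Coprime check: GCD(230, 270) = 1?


Euclidean algorithm:
270 = 1 * 230 + 40
230 = 5 * 40 + 30
40 = 1 * 30 + 10
30 = 3 * 10 + 0
GCD(230, 270) = 10

No, not coprime (GCD = 10)


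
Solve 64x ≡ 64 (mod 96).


GCD(64, 96) = 32 divides 64
Divide: 2x ≡ 2 (mod 3)
x ≡ 1 (mod 3)


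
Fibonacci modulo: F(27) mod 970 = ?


F(k) mod 970 for k=1..27:
1, 1, 2, 3, 5, 8, 13, 21, 34, 55, 89, 144, 233, 377, 610, 17, 627, 644, 301, 945, 276, 251, 527, 778, 335, 143, 478
F(27) mod 970 = 478


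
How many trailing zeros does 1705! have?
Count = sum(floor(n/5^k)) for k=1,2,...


floor(1705/5) = 341
floor(1705/25) = 68
floor(1705/125) = 13
floor(1705/625) = 2
Total = 424

424 trailing zeros
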